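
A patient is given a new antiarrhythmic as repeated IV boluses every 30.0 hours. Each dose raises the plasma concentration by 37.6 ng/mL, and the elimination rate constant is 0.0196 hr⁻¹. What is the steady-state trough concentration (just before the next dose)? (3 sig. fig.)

Fraction remaining after one interval: e^(−kτ) = e^(−0.01960 × 30.0) = 0.5554
R = 1 / (1 − 0.5554) = 2.249
Css,max = 37.6 × 2.249 = 84.58 ng/mL
Css,min = Css,max × e^(−kτ) = 84.58 × 0.5554 ≈ 47.0 ng/mL

47.0 ng/mL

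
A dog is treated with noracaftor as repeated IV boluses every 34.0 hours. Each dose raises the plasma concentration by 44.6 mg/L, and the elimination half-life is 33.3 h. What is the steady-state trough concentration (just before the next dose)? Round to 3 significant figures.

k = ln 2 / 33.3 = 0.02082 h⁻¹
Fraction remaining after one interval: e^(−kτ) = e^(−0.02082 × 34.0) = 0.4928
R = 1 / (1 − 0.4928) = 1.971
Css,max = 44.6 × 1.971 = 87.93 mg/L
Css,min = Css,max × e^(−kτ) = 87.93 × 0.4928 ≈ 43.3 mg/L

43.3 mg/L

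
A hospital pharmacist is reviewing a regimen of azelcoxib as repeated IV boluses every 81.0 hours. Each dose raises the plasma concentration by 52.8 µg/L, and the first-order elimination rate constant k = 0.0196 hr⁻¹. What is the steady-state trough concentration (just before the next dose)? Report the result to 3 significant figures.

13.6 µg/L

Fraction remaining after one interval: e^(−kτ) = e^(−0.01960 × 81.0) = 0.2044
R = 1 / (1 − 0.2044) = 1.257
Css,max = 52.8 × 1.257 = 66.37 µg/L
Css,min = Css,max × e^(−kτ) = 66.37 × 0.2044 ≈ 13.6 µg/L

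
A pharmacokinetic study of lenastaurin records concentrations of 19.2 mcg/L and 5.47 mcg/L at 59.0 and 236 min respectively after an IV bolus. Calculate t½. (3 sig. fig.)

97.7 minutes

k = ln(C₁/C₂) / (t₂ − t₁) = ln(19.2/5.47) / (236 − 59.0)
  = 1.256 / 177.0 = 0.007094 min⁻¹
t½ = ln 2 / k = ln 2 / 0.007094 ≈ 97.7 minutes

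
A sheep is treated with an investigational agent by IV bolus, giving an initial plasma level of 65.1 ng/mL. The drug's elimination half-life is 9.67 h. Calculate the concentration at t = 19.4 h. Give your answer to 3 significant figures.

k = ln 2 / 9.67 = 0.07168 h⁻¹
C(t) = C₀ e^(−kt) = 65.1 × e^(−0.07168 × 19.4) = 65.1 × e^(−1.391) = 65.1 × 0.2489 ≈ 16.2 ng/mL

16.2 ng/mL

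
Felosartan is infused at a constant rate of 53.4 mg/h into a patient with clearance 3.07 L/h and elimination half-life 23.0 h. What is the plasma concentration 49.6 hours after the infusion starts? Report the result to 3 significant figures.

Css = rate / CL = 53.4 / 3.07 = 17.39 mg/L
k = ln 2 / 23.0 = 0.03014 h⁻¹
C(t) = Css (1 − e^(−kt)) = 17.39 × (1 − e^(−1.495)) = 17.39 × 0.7757 ≈ 13.5 mg/L

13.5 mg/L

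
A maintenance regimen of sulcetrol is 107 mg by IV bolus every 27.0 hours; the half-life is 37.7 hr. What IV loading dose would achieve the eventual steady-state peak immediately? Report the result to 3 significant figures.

k = ln 2 / 37.7 = 0.01839 hr⁻¹
Accumulation ratio R = 1 / (1 − e^(−kτ)) = 1 / (1 − e^(−0.01839×27.0)) = 1 / (1 − 0.6087) = 2.556
Loading dose = maintenance dose × R = 107 × 2.556 ≈ 273 mg

273 mg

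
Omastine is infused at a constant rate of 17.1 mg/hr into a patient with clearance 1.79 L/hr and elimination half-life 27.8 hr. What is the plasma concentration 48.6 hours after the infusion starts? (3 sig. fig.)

Css = rate / CL = 17.1 / 1.79 = 9.553 µg/mL
k = ln 2 / 27.8 = 0.02493 hr⁻¹
C(t) = Css (1 − e^(−kt)) = 9.553 × (1 − e^(−1.212)) = 9.553 × 0.7023 ≈ 6.71 µg/mL

6.71 µg/mL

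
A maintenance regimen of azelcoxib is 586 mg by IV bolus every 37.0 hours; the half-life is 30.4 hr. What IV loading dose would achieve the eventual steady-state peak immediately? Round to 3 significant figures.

1030 mg

k = ln 2 / 30.4 = 0.02280 hr⁻¹
Accumulation ratio R = 1 / (1 − e^(−kτ)) = 1 / (1 − e^(−0.02280×37.0)) = 1 / (1 − 0.4301) = 1.755
Loading dose = maintenance dose × R = 586 × 1.755 ≈ 1030 mg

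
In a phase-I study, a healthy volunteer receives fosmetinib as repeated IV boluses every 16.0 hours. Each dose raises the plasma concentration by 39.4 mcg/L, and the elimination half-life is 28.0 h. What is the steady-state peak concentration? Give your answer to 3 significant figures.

k = ln 2 / 28.0 = 0.02476 h⁻¹
Fraction remaining after one interval: e^(−kτ) = e^(−0.02476 × 16.0) = 0.6730
R = 1 / (1 − 0.6730) = 3.058
Css,max = 39.4 × 3.058 ≈ 120 mcg/L

120 mcg/L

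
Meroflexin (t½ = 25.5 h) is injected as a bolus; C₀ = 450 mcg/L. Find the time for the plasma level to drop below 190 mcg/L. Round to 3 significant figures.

k = ln 2 / 25.5 = 0.02718 h⁻¹
C(t) = C₀ e^(−kt)  ⇒  t = ln(C₀/C) / k
t = ln(450/190) / 0.02718 = 0.8622 / 0.02718 ≈ 31.7 hours

31.7 hours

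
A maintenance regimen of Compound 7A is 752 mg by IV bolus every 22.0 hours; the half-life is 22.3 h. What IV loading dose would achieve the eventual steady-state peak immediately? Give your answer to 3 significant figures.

1520 mg

k = ln 2 / 22.3 = 0.03108 h⁻¹
Accumulation ratio R = 1 / (1 − e^(−kτ)) = 1 / (1 − e^(−0.03108×22.0)) = 1 / (1 − 0.5047) = 2.019
Loading dose = maintenance dose × R = 752 × 2.019 ≈ 1520 mg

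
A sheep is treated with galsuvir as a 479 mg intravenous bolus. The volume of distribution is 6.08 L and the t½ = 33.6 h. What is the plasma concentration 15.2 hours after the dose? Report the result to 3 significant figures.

57.6 mg/L

C₀ = dose / V = 479 / 6.08 = 78.78 mg/L
k = ln 2 / 33.6 = 0.02063 h⁻¹
C(t) = C₀ e^(−kt) = 78.78 × e^(−0.02063 × 15.2) = 78.78 × e^(−0.3136) = 78.78 × 0.7308 ≈ 57.6 mg/L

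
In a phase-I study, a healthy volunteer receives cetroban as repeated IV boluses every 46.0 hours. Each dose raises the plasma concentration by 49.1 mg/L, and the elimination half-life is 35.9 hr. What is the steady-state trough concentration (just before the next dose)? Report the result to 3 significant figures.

34.3 mg/L

k = ln 2 / 35.9 = 0.01931 hr⁻¹
Fraction remaining after one interval: e^(−kτ) = e^(−0.01931 × 46.0) = 0.4114
R = 1 / (1 − 0.4114) = 1.699
Css,max = 49.1 × 1.699 = 83.42 mg/L
Css,min = Css,max × e^(−kτ) = 83.42 × 0.4114 ≈ 34.3 mg/L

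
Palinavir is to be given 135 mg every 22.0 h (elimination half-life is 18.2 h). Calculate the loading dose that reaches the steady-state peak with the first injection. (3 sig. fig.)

k = ln 2 / 18.2 = 0.03809 h⁻¹
Accumulation ratio R = 1 / (1 − e^(−kτ)) = 1 / (1 − e^(−0.03809×22.0)) = 1 / (1 − 0.4326) = 1.763
Loading dose = maintenance dose × R = 135 × 1.763 ≈ 238 mg

238 mg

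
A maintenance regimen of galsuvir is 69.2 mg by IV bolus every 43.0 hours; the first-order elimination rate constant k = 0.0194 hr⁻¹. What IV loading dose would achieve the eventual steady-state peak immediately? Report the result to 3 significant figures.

122 mg

Accumulation ratio R = 1 / (1 − e^(−kτ)) = 1 / (1 − e^(−0.01940×43.0)) = 1 / (1 − 0.4342) = 1.767
Loading dose = maintenance dose × R = 69.2 × 1.767 ≈ 122 mg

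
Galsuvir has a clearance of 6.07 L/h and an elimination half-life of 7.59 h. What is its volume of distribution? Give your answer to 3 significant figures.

66.5 L

k = ln 2 / t½ = ln 2 / 7.59 = 0.09132 h⁻¹
V = CL / k = 6.07 / 0.09132 ≈ 66.5 L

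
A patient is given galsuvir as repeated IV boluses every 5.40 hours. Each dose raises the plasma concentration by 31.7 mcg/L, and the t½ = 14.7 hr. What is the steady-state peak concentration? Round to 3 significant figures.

141 mcg/L

k = ln 2 / 14.7 = 0.04715 hr⁻¹
Fraction remaining after one interval: e^(−kτ) = e^(−0.04715 × 5.40) = 0.7752
R = 1 / (1 − 0.7752) = 4.449
Css,max = 31.7 × 4.449 ≈ 141 mcg/L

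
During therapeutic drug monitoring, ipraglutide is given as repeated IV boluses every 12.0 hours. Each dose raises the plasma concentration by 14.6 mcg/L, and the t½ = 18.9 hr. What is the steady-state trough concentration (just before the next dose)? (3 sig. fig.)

k = ln 2 / 18.9 = 0.03667 hr⁻¹
Fraction remaining after one interval: e^(−kτ) = e^(−0.03667 × 12.0) = 0.6440
R = 1 / (1 − 0.6440) = 2.809
Css,max = 14.6 × 2.809 = 41.01 mcg/L
Css,min = Css,max × e^(−kτ) = 41.01 × 0.6440 ≈ 26.4 mcg/L

26.4 mcg/L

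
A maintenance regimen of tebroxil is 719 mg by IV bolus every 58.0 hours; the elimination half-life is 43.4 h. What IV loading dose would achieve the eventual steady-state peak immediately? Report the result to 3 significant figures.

1190 mg

k = ln 2 / 43.4 = 0.01597 h⁻¹
Accumulation ratio R = 1 / (1 − e^(−kτ)) = 1 / (1 − e^(−0.01597×58.0)) = 1 / (1 − 0.3960) = 1.656
Loading dose = maintenance dose × R = 719 × 1.656 ≈ 1190 mg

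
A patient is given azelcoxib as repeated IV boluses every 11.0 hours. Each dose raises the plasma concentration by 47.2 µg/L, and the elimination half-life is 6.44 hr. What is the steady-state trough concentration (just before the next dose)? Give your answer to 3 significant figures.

20.8 µg/L

k = ln 2 / 6.44 = 0.1076 hr⁻¹
Fraction remaining after one interval: e^(−kτ) = e^(−0.1076 × 11.0) = 0.3061
R = 1 / (1 − 0.3061) = 1.441
Css,max = 47.2 × 1.441 = 68.02 µg/L
Css,min = Css,max × e^(−kτ) = 68.02 × 0.3061 ≈ 20.8 µg/L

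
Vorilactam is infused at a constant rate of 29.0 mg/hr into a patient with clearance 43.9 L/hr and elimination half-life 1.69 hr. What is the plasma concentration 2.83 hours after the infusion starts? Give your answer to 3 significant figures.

Css = rate / CL = 29.0 / 43.9 = 0.6606 mg/L
k = ln 2 / 1.69 = 0.4101 hr⁻¹
C(t) = Css (1 − e^(−kt)) = 0.6606 × (1 − e^(−1.161)) = 0.6606 × 0.6867 ≈ 0.454 mg/L

0.454 mg/L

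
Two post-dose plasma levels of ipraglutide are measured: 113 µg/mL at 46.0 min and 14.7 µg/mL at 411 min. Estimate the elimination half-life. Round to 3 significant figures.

124 minutes

k = ln(C₁/C₂) / (t₂ − t₁) = ln(113/14.7) / (411 − 46.0)
  = 2.040 / 365.0 = 0.005588 min⁻¹
t½ = ln 2 / k = ln 2 / 0.005588 ≈ 124 minutes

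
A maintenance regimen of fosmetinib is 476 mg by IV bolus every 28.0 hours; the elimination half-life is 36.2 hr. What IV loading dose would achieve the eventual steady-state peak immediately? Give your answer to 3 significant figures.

1150 mg

k = ln 2 / 36.2 = 0.01915 hr⁻¹
Accumulation ratio R = 1 / (1 − e^(−kτ)) = 1 / (1 − e^(−0.01915×28.0)) = 1 / (1 − 0.5850) = 2.410
Loading dose = maintenance dose × R = 476 × 2.410 ≈ 1150 mg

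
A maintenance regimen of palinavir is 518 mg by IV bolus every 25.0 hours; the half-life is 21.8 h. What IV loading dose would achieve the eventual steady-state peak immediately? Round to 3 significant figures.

k = ln 2 / 21.8 = 0.03180 h⁻¹
Accumulation ratio R = 1 / (1 − e^(−kτ)) = 1 / (1 − e^(−0.03180×25.0)) = 1 / (1 − 0.4516) = 1.824
Loading dose = maintenance dose × R = 518 × 1.824 ≈ 945 mg

945 mg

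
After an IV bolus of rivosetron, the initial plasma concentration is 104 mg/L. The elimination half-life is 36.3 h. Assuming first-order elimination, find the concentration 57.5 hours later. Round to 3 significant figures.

34.7 mg/L

k = ln 2 / 36.3 = 0.01909 h⁻¹
C(t) = C₀ e^(−kt) = 104 × e^(−0.01909 × 57.5) = 104 × e^(−1.098) = 104 × 0.3336 ≈ 34.7 mg/L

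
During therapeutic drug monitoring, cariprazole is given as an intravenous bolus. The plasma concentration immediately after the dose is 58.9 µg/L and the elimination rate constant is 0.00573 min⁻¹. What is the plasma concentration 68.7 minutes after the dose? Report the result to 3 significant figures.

C(t) = C₀ e^(−kt) = 58.9 × e^(−0.005730 × 68.7) = 58.9 × e^(−0.3937) = 58.9 × 0.6746 ≈ 39.7 µg/L

39.7 µg/L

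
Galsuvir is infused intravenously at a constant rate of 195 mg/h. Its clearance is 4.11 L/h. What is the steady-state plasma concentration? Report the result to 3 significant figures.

47.4 mg/L

Css = infusion rate / CL = 195 / 4.11 ≈ 47.4 mg/L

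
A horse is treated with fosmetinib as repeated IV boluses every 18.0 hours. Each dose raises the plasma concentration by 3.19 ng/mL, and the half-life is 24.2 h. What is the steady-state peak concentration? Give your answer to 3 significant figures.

7.92 ng/mL

k = ln 2 / 24.2 = 0.02864 h⁻¹
Fraction remaining after one interval: e^(−kτ) = e^(−0.02864 × 18.0) = 0.5972
R = 1 / (1 − 0.5972) = 2.482
Css,max = 3.19 × 2.482 ≈ 7.92 ng/mL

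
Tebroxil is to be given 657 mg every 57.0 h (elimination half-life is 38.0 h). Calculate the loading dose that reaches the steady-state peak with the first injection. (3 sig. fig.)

1020 mg

k = ln 2 / 38.0 = 0.01824 h⁻¹
Accumulation ratio R = 1 / (1 − e^(−kτ)) = 1 / (1 − e^(−0.01824×57.0)) = 1 / (1 − 0.3536) = 1.547
Loading dose = maintenance dose × R = 657 × 1.547 ≈ 1020 mg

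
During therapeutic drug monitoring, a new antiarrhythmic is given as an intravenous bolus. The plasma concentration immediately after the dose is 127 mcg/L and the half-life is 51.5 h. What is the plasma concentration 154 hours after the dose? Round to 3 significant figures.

16.0 mcg/L

k = ln 2 / 51.5 = 0.01346 h⁻¹
154 h is 2.990 half-lives, so C = 127 × (1/2)^2.990 = 127 × 0.1258 ≈ 16.0 mcg/L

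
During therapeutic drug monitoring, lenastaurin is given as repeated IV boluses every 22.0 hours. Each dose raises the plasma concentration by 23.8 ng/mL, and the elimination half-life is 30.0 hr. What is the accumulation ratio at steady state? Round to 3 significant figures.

2.51

k = ln 2 / 30.0 = 0.02310 hr⁻¹
Fraction remaining after one interval: e^(−kτ) = e^(−0.02310 × 22.0) = 0.6015
R = 1 / (1 − 0.6015) = 1 / 0.3985 ≈ 2.51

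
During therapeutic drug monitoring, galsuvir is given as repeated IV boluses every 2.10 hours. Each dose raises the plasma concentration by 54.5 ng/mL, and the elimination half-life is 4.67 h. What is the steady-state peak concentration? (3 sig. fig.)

204 ng/mL

k = ln 2 / 4.67 = 0.1484 h⁻¹
Fraction remaining after one interval: e^(−kτ) = e^(−0.1484 × 2.10) = 0.7322
R = 1 / (1 − 0.7322) = 3.734
Css,max = 54.5 × 3.734 ≈ 204 ng/mL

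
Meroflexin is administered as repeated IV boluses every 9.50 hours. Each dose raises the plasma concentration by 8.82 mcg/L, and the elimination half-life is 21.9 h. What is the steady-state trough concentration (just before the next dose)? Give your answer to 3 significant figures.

k = ln 2 / 21.9 = 0.03165 h⁻¹
Fraction remaining after one interval: e^(−kτ) = e^(−0.03165 × 9.50) = 0.7403
R = 1 / (1 − 0.7403) = 3.851
Css,max = 8.82 × 3.851 = 33.96 mcg/L
Css,min = Css,max × e^(−kτ) = 33.96 × 0.7403 ≈ 25.1 mcg/L

25.1 mcg/L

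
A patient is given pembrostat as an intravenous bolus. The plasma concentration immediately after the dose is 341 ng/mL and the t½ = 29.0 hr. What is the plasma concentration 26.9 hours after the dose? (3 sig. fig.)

179 ng/mL

k = ln 2 / 29.0 = 0.02390 hr⁻¹
C(t) = C₀ e^(−kt) = 341 × e^(−0.02390 × 26.9) = 341 × e^(−0.6430) = 341 × 0.5257 ≈ 179 ng/mL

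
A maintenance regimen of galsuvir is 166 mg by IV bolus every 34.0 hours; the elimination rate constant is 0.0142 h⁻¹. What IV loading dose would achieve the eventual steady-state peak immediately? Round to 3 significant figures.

Accumulation ratio R = 1 / (1 − e^(−kτ)) = 1 / (1 − e^(−0.01420×34.0)) = 1 / (1 − 0.6171) = 2.611
Loading dose = maintenance dose × R = 166 × 2.611 ≈ 433 mg

433 mg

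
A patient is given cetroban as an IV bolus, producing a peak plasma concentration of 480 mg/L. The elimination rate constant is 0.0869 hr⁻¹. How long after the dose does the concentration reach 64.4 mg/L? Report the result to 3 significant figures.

C(t) = C₀ e^(−kt)  ⇒  t = ln(C₀/C) / k
t = ln(480/64.4) / 0.08690 = 2.009 / 0.08690 ≈ 23.1 hours

23.1 hours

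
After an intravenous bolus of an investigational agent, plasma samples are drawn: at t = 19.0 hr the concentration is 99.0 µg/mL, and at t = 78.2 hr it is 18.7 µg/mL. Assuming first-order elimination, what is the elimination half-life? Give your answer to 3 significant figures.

24.6 hours

k = ln(C₁/C₂) / (t₂ − t₁) = ln(99.0/18.7) / (78.2 − 19.0)
  = 1.667 / 59.20 = 0.02815 hr⁻¹
t½ = ln 2 / k = ln 2 / 0.02815 ≈ 24.6 hours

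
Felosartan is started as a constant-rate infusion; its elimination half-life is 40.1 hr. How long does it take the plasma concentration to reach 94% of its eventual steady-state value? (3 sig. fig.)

k = ln 2 / 40.1 = 0.01729 hr⁻¹
f = 1 − e^(−kt)  ⇒  t = −ln(1 − f) / k
t = −ln(1 − 0.94) / 0.01729 = 2.813 / 0.01729 ≈ 163 hours

163 hours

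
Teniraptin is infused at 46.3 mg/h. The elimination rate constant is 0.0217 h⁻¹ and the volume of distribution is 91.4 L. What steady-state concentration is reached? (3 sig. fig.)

CL = k · V = 0.0217 × 91.4 = 1.983 L/h
Css = rate / CL = 46.3 / 1.983 ≈ 23.3 µg/mL

23.3 µg/mL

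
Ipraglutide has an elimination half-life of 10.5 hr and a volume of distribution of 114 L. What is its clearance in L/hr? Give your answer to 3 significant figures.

k = ln 2 / t½ = ln 2 / 10.5 = 0.06601 hr⁻¹
CL = k · V = 0.06601 × 114 ≈ 7.53 L/hr

7.53 L/hr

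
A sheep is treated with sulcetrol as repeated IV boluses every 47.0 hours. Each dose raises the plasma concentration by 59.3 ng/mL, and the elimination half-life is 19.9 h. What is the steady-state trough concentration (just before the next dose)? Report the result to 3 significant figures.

k = ln 2 / 19.9 = 0.03483 h⁻¹
Fraction remaining after one interval: e^(−kτ) = e^(−0.03483 × 47.0) = 0.1945
R = 1 / (1 − 0.1945) = 1.242
Css,max = 59.3 × 1.242 = 73.62 ng/mL
Css,min = Css,max × e^(−kτ) = 73.62 × 0.1945 ≈ 14.3 ng/mL

14.3 ng/mL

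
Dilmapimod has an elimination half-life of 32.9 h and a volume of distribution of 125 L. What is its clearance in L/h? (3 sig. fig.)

k = ln 2 / t½ = ln 2 / 32.9 = 0.02107 h⁻¹
CL = k · V = 0.02107 × 125 ≈ 2.63 L/h

2.63 L/h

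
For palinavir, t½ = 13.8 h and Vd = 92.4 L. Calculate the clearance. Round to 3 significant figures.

4.64 L/h

k = ln 2 / t½ = ln 2 / 13.8 = 0.05023 h⁻¹
CL = k · V = 0.05023 × 92.4 ≈ 4.64 L/h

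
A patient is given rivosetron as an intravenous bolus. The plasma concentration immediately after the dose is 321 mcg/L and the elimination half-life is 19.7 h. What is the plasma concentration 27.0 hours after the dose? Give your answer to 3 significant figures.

124 mcg/L

k = ln 2 / 19.7 = 0.03519 h⁻¹
27.0 h is 1.371 half-lives, so C = 321 × (1/2)^1.371 = 321 × 0.3867 ≈ 124 mcg/L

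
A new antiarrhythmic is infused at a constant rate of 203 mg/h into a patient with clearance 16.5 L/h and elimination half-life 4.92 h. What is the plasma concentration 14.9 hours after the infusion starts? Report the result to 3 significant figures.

10.8 mg/L

Css = rate / CL = 203 / 16.5 = 12.30 mg/L
k = ln 2 / 4.92 = 0.1409 h⁻¹
C(t) = Css (1 − e^(−kt)) = 12.30 × (1 − e^(−2.099)) = 12.30 × 0.8774 ≈ 10.8 mg/L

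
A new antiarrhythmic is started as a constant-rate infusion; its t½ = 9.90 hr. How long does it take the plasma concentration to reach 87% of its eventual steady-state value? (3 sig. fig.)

29.1 hours

k = ln 2 / 9.90 = 0.07001 hr⁻¹
f = 1 − e^(−kt)  ⇒  t = −ln(1 − f) / k
t = −ln(1 − 0.87) / 0.07001 = 2.040 / 0.07001 ≈ 29.1 hours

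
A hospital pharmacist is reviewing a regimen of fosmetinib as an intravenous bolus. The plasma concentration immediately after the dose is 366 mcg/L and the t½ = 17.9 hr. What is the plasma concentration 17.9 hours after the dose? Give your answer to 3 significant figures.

k = ln 2 / 17.9 = 0.03872 hr⁻¹
17.9 hr is 1.000 half-lives, so C = 366 × (1/2)^1.000 = 366 × 0.5000 ≈ 183 mcg/L

183 mcg/L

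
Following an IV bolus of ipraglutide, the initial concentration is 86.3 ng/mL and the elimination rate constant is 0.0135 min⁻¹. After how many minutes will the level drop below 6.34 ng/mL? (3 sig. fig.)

C(t) = C₀ e^(−kt)  ⇒  t = ln(C₀/C) / k
t = ln(86.3/6.34) / 0.01350 = 2.611 / 0.01350 ≈ 193 minutes

193 minutes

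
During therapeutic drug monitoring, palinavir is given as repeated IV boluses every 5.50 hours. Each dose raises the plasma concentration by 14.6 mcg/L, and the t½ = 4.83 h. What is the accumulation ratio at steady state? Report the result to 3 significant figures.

1.83

k = ln 2 / 4.83 = 0.1435 h⁻¹
Fraction remaining after one interval: e^(−kτ) = e^(−0.1435 × 5.50) = 0.4542
R = 1 / (1 − 0.4542) = 1 / 0.5458 ≈ 1.83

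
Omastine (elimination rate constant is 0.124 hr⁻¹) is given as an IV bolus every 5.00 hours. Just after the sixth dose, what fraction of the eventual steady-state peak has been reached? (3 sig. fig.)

f_n = 1 − e^(−nkτ) = 1 − e^(−6 × 0.1240 × 5.00) = 1 − e^(−3.720) = 1 − 0.02423 ≈ 0.976

0.976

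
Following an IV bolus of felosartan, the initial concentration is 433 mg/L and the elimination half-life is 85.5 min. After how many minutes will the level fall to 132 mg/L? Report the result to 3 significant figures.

147 minutes

k = ln 2 / 85.5 = 0.008107 min⁻¹
C(t) = C₀ e^(−kt)  ⇒  t = ln(C₀/C) / k
t = ln(433/132) / 0.008107 = 1.188 / 0.008107 ≈ 147 minutes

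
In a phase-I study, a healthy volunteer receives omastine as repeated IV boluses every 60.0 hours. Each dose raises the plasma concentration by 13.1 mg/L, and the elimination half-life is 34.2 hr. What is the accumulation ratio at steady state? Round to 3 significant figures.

k = ln 2 / 34.2 = 0.02027 hr⁻¹
Fraction remaining after one interval: e^(−kτ) = e^(−0.02027 × 60.0) = 0.2964
R = 1 / (1 − 0.2964) = 1 / 0.7036 ≈ 1.42

1.42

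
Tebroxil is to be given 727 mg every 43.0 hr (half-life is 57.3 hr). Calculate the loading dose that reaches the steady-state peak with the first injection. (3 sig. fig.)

1790 mg

k = ln 2 / 57.3 = 0.01210 hr⁻¹
Accumulation ratio R = 1 / (1 − e^(−kτ)) = 1 / (1 − e^(−0.01210×43.0)) = 1 / (1 − 0.5944) = 2.466
Loading dose = maintenance dose × R = 727 × 2.466 ≈ 1790 mg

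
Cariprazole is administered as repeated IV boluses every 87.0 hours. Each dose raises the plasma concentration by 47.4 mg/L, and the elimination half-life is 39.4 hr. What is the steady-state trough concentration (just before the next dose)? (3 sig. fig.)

k = ln 2 / 39.4 = 0.01759 hr⁻¹
Fraction remaining after one interval: e^(−kτ) = e^(−0.01759 × 87.0) = 0.2164
R = 1 / (1 − 0.2164) = 1.276
Css,max = 47.4 × 1.276 = 60.49 mg/L
Css,min = Css,max × e^(−kτ) = 60.49 × 0.2164 ≈ 13.1 mg/L

13.1 mg/L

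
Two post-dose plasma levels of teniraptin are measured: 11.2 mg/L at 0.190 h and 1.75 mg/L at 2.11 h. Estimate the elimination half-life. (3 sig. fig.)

0.717 hours

k = ln(C₁/C₂) / (t₂ − t₁) = ln(11.2/1.75) / (2.11 − 0.190)
  = 1.856 / 1.920 = 0.9668 h⁻¹
t½ = ln 2 / k = ln 2 / 0.9668 ≈ 0.717 hours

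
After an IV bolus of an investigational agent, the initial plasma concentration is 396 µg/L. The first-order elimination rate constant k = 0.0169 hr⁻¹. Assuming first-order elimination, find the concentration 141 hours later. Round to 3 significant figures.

C(t) = C₀ e^(−kt) = 396 × e^(−0.01690 × 141) = 396 × e^(−2.383) = 396 × 0.09228 ≈ 36.5 µg/L

36.5 µg/L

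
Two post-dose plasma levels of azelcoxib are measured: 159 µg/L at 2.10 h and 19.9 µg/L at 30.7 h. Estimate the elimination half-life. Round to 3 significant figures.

k = ln(C₁/C₂) / (t₂ − t₁) = ln(159/19.9) / (30.7 − 2.10)
  = 2.078 / 28.60 = 0.07266 h⁻¹
t½ = ln 2 / k = ln 2 / 0.07266 ≈ 9.54 hours

9.54 hours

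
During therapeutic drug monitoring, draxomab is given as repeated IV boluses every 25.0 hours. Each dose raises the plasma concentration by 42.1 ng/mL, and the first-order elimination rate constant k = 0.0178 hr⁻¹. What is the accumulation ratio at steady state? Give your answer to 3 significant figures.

Fraction remaining after one interval: e^(−kτ) = e^(−0.01780 × 25.0) = 0.6408
R = 1 / (1 − 0.6408) = 1 / 0.3592 ≈ 2.78

2.78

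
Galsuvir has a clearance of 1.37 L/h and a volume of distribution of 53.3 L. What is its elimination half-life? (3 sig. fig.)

k = CL / V = 1.37 / 53.3 = 0.02570 h⁻¹
t½ = ln 2 / k = ln 2 / 0.02570 ≈ 27.0 hours

27.0 hours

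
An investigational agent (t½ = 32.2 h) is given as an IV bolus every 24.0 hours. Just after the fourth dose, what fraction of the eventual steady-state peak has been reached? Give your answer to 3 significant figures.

k = ln 2 / 32.2 = 0.02153 h⁻¹
f_n = 1 − e^(−nkτ) = 1 − e^(−4 × 0.02153 × 24.0) = 1 − e^(−2.067) = 1 − 0.1266 ≈ 0.873

0.873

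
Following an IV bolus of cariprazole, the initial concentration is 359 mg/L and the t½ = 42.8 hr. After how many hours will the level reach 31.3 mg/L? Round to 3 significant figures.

151 hours

k = ln 2 / 42.8 = 0.01620 hr⁻¹
C(t) = C₀ e^(−kt)  ⇒  t = ln(C₀/C) / k
t = ln(359/31.3) / 0.01620 = 2.440 / 0.01620 ≈ 151 hours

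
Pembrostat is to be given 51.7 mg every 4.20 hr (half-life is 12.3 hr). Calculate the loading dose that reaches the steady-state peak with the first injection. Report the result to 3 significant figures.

k = ln 2 / 12.3 = 0.05635 hr⁻¹
Accumulation ratio R = 1 / (1 − e^(−kτ)) = 1 / (1 − e^(−0.05635×4.20)) = 1 / (1 − 0.7892) = 4.745
Loading dose = maintenance dose × R = 51.7 × 4.745 ≈ 245 mg

245 mg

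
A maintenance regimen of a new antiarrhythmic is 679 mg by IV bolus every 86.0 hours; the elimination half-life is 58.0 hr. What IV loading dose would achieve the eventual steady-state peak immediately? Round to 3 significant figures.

k = ln 2 / 58.0 = 0.01195 hr⁻¹
Accumulation ratio R = 1 / (1 − e^(−kτ)) = 1 / (1 − e^(−0.01195×86.0)) = 1 / (1 − 0.3578) = 1.557
Loading dose = maintenance dose × R = 679 × 1.557 ≈ 1060 mg

1060 mg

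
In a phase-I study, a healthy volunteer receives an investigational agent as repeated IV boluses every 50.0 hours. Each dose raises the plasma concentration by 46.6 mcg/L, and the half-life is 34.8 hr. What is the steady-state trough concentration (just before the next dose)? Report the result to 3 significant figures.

k = ln 2 / 34.8 = 0.01992 hr⁻¹
Fraction remaining after one interval: e^(−kτ) = e^(−0.01992 × 50.0) = 0.3694
R = 1 / (1 − 0.3694) = 1.586
Css,max = 46.6 × 1.586 = 73.90 mcg/L
Css,min = Css,max × e^(−kτ) = 73.90 × 0.3694 ≈ 27.3 mcg/L

27.3 mcg/L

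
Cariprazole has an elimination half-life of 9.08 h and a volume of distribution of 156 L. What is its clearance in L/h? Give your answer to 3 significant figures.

k = ln 2 / t½ = ln 2 / 9.08 = 0.07634 h⁻¹
CL = k · V = 0.07634 × 156 ≈ 11.9 L/h

11.9 L/h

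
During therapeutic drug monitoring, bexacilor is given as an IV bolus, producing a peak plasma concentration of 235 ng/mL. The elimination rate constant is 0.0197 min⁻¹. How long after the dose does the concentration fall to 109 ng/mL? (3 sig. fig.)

C(t) = C₀ e^(−kt)  ⇒  t = ln(C₀/C) / k
t = ln(235/109) / 0.01970 = 0.7682 / 0.01970 ≈ 39.0 minutes

39.0 minutes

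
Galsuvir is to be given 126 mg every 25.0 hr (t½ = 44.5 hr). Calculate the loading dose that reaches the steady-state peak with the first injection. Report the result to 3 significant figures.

k = ln 2 / 44.5 = 0.01558 hr⁻¹
Accumulation ratio R = 1 / (1 − e^(−kτ)) = 1 / (1 − e^(−0.01558×25.0)) = 1 / (1 − 0.6775) = 3.100
Loading dose = maintenance dose × R = 126 × 3.100 ≈ 391 mg

391 mg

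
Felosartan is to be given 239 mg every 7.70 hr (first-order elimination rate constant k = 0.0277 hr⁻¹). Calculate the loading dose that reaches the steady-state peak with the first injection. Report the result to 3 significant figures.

Accumulation ratio R = 1 / (1 − e^(−kτ)) = 1 / (1 − e^(−0.02770×7.70)) = 1 / (1 − 0.8079) = 5.206
Loading dose = maintenance dose × R = 239 × 5.206 ≈ 1240 mg

1240 mg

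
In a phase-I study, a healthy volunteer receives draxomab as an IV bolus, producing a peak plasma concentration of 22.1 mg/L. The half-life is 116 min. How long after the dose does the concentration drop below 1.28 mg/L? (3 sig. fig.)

477 minutes

k = ln 2 / 116 = 0.005975 min⁻¹
C(t) = C₀ e^(−kt)  ⇒  t = ln(C₀/C) / k
t = ln(22.1/1.28) / 0.005975 = 2.849 / 0.005975 ≈ 477 minutes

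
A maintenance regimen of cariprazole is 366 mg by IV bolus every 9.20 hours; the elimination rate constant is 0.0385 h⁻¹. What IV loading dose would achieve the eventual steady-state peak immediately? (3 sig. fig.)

1230 mg

Accumulation ratio R = 1 / (1 − e^(−kτ)) = 1 / (1 − e^(−0.03850×9.20)) = 1 / (1 − 0.7017) = 3.353
Loading dose = maintenance dose × R = 366 × 3.353 ≈ 1230 mg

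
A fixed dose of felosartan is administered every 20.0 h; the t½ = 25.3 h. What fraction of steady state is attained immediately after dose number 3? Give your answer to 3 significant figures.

0.807

k = ln 2 / 25.3 = 0.02740 h⁻¹
f_n = 1 − e^(−nkτ) = 1 − e^(−3 × 0.02740 × 20.0) = 1 − e^(−1.644) = 1 − 0.1932 ≈ 0.807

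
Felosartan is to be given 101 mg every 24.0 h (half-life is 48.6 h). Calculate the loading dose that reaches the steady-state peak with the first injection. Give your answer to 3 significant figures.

348 mg

k = ln 2 / 48.6 = 0.01426 h⁻¹
Accumulation ratio R = 1 / (1 − e^(−kτ)) = 1 / (1 − e^(−0.01426×24.0)) = 1 / (1 − 0.7101) = 3.450
Loading dose = maintenance dose × R = 101 × 3.450 ≈ 348 mg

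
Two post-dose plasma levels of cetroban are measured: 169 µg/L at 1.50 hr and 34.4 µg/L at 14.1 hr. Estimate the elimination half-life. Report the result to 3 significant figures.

k = ln(C₁/C₂) / (t₂ − t₁) = ln(169/34.4) / (14.1 − 1.50)
  = 1.592 / 12.60 = 0.1263 hr⁻¹
t½ = ln 2 / k = ln 2 / 0.1263 ≈ 5.49 hours

5.49 hours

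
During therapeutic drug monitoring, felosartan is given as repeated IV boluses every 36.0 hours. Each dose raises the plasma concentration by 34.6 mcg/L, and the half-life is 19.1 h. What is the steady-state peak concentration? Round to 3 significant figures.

k = ln 2 / 19.1 = 0.03629 h⁻¹
Fraction remaining after one interval: e^(−kτ) = e^(−0.03629 × 36.0) = 0.2708
R = 1 / (1 − 0.2708) = 1.371
Css,max = 34.6 × 1.371 ≈ 47.4 mcg/L

47.4 mcg/L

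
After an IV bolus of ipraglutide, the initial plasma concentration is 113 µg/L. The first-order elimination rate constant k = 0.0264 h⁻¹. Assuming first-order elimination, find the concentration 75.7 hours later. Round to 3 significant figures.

C(t) = C₀ e^(−kt) = 113 × e^(−0.02640 × 75.7) = 113 × e^(−1.998) = 113 × 0.1355 ≈ 15.3 µg/L

15.3 µg/L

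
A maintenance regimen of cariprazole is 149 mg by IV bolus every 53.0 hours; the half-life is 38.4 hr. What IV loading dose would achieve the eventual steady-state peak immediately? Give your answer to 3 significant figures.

242 mg

k = ln 2 / 38.4 = 0.01805 hr⁻¹
Accumulation ratio R = 1 / (1 − e^(−kτ)) = 1 / (1 − e^(−0.01805×53.0)) = 1 / (1 − 0.3842) = 1.624
Loading dose = maintenance dose × R = 149 × 1.624 ≈ 242 mg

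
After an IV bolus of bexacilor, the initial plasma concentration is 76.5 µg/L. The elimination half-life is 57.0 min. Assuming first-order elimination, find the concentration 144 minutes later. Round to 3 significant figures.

13.3 µg/L

k = ln 2 / 57.0 = 0.01216 min⁻¹
144 min is 2.526 half-lives, so C = 76.5 × (1/2)^2.526 = 76.5 × 0.1736 ≈ 13.3 µg/L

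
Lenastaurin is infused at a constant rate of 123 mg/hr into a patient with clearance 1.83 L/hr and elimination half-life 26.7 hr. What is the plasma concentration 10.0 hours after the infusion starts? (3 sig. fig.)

15.4 µg/mL

Css = rate / CL = 123 / 1.83 = 67.21 µg/mL
k = ln 2 / 26.7 = 0.02596 hr⁻¹
C(t) = Css (1 − e^(−kt)) = 67.21 × (1 − e^(−0.2596)) = 67.21 × 0.2286 ≈ 15.4 µg/mL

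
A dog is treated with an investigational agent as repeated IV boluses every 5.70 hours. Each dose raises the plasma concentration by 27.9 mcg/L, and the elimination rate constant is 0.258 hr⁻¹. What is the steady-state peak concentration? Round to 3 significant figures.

Fraction remaining after one interval: e^(−kτ) = e^(−0.2580 × 5.70) = 0.2298
R = 1 / (1 − 0.2298) = 1.298
Css,max = 27.9 × 1.298 ≈ 36.2 mcg/L

36.2 mcg/L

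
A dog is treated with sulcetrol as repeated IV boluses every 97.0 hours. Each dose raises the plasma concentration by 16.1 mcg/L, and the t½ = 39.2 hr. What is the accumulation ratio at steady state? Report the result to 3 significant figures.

1.22

k = ln 2 / 39.2 = 0.01768 hr⁻¹
Fraction remaining after one interval: e^(−kτ) = e^(−0.01768 × 97.0) = 0.1799
R = 1 / (1 − 0.1799) = 1 / 0.8201 ≈ 1.22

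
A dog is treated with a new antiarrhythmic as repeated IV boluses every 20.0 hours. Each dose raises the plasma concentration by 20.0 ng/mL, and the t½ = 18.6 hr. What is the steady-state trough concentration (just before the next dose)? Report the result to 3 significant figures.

18.1 ng/mL

k = ln 2 / 18.6 = 0.03727 hr⁻¹
Fraction remaining after one interval: e^(−kτ) = e^(−0.03727 × 20.0) = 0.4746
R = 1 / (1 − 0.4746) = 1.903
Css,max = 20.0 × 1.903 = 38.06 ng/mL
Css,min = Css,max × e^(−kτ) = 38.06 × 0.4746 ≈ 18.1 ng/mL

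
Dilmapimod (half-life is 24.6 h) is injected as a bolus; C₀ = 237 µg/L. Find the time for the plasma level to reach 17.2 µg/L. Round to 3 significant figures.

k = ln 2 / 24.6 = 0.02818 h⁻¹
C(t) = C₀ e^(−kt)  ⇒  t = ln(C₀/C) / k
t = ln(237/17.2) / 0.02818 = 2.623 / 0.02818 ≈ 93.1 hours

93.1 hours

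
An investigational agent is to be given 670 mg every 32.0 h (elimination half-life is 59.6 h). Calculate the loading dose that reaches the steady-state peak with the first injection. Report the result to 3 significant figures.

k = ln 2 / 59.6 = 0.01163 h⁻¹
Accumulation ratio R = 1 / (1 − e^(−kτ)) = 1 / (1 − e^(−0.01163×32.0)) = 1 / (1 − 0.6892) = 3.218
Loading dose = maintenance dose × R = 670 × 3.218 ≈ 2160 mg

2160 mg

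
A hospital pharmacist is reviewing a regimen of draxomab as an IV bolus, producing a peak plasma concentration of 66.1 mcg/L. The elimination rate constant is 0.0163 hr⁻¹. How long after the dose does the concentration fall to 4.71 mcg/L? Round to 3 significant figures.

C(t) = C₀ e^(−kt)  ⇒  t = ln(C₀/C) / k
t = ln(66.1/4.71) / 0.01630 = 2.641 / 0.01630 ≈ 162 hours

162 hours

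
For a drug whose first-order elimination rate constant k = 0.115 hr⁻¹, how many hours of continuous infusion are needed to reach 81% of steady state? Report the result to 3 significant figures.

f = 1 − e^(−kt)  ⇒  t = −ln(1 − f) / k
t = −ln(1 − 0.81) / 0.1150 = 1.661 / 0.1150 ≈ 14.4 hours

14.4 hours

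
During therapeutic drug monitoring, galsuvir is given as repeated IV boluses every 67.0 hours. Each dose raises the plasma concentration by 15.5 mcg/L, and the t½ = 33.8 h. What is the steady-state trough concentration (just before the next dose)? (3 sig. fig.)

k = ln 2 / 33.8 = 0.02051 h⁻¹
Fraction remaining after one interval: e^(−kτ) = e^(−0.02051 × 67.0) = 0.2531
R = 1 / (1 − 0.2531) = 1.339
Css,max = 15.5 × 1.339 = 20.75 mcg/L
Css,min = Css,max × e^(−kτ) = 20.75 × 0.2531 ≈ 5.25 mcg/L

5.25 mcg/L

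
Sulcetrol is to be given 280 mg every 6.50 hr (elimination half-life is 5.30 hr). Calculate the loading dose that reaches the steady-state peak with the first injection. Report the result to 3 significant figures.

489 mg

k = ln 2 / 5.30 = 0.1308 hr⁻¹
Accumulation ratio R = 1 / (1 − e^(−kτ)) = 1 / (1 − e^(−0.1308×6.50)) = 1 / (1 − 0.4274) = 1.746
Loading dose = maintenance dose × R = 280 × 1.746 ≈ 489 mg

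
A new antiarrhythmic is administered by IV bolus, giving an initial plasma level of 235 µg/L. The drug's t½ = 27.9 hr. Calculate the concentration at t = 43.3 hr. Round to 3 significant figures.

80.1 µg/L

k = ln 2 / 27.9 = 0.02484 hr⁻¹
C(t) = C₀ e^(−kt) = 235 × e^(−0.02484 × 43.3) = 235 × e^(−1.076) = 235 × 0.3410 ≈ 80.1 µg/L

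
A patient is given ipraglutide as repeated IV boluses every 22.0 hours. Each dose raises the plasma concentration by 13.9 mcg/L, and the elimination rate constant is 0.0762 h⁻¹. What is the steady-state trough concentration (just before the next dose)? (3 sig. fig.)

3.20 mcg/L

Fraction remaining after one interval: e^(−kτ) = e^(−0.07620 × 22.0) = 0.1870
R = 1 / (1 − 0.1870) = 1.230
Css,max = 13.9 × 1.230 = 17.10 mcg/L
Css,min = Css,max × e^(−kτ) = 17.10 × 0.1870 ≈ 3.20 mcg/L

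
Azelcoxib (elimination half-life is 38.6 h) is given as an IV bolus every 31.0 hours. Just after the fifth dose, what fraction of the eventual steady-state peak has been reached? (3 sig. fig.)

k = ln 2 / 38.6 = 0.01796 h⁻¹
f_n = 1 − e^(−nkτ) = 1 − e^(−5 × 0.01796 × 31.0) = 1 − e^(−2.783) = 1 − 0.06183 ≈ 0.938

0.938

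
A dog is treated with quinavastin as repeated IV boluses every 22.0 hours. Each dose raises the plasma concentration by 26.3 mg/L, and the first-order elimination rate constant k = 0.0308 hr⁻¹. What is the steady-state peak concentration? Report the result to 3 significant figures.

53.4 mg/L

Fraction remaining after one interval: e^(−kτ) = e^(−0.03080 × 22.0) = 0.5078
R = 1 / (1 − 0.5078) = 2.032
Css,max = 26.3 × 2.032 ≈ 53.4 mg/L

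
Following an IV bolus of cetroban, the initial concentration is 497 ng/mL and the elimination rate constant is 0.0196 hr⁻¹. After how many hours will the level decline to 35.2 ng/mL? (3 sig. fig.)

C(t) = C₀ e^(−kt)  ⇒  t = ln(C₀/C) / k
t = ln(497/35.2) / 0.01960 = 2.648 / 0.01960 ≈ 135 hours

135 hours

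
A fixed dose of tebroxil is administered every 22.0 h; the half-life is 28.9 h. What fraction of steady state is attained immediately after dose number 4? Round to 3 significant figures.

0.879

k = ln 2 / 28.9 = 0.02398 h⁻¹
f_n = 1 − e^(−nkτ) = 1 − e^(−4 × 0.02398 × 22.0) = 1 − e^(−2.111) = 1 − 0.1212 ≈ 0.879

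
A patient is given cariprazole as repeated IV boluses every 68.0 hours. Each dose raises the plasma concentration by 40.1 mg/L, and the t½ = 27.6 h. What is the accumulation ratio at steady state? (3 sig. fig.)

1.22

k = ln 2 / 27.6 = 0.02511 h⁻¹
Fraction remaining after one interval: e^(−kτ) = e^(−0.02511 × 68.0) = 0.1813
R = 1 / (1 − 0.1813) = 1 / 0.8187 ≈ 1.22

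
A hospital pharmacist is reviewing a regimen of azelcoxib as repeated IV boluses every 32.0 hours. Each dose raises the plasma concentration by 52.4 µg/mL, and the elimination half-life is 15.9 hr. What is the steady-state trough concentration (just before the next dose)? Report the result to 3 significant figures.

k = ln 2 / 15.9 = 0.04359 hr⁻¹
Fraction remaining after one interval: e^(−kτ) = e^(−0.04359 × 32.0) = 0.2478
R = 1 / (1 − 0.2478) = 1.329
Css,max = 52.4 × 1.329 = 69.67 µg/mL
Css,min = Css,max × e^(−kτ) = 69.67 × 0.2478 ≈ 17.3 µg/mL

17.3 µg/mL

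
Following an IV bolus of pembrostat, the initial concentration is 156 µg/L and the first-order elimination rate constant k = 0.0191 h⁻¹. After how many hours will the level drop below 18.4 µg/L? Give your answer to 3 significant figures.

C(t) = C₀ e^(−kt)  ⇒  t = ln(C₀/C) / k
t = ln(156/18.4) / 0.01910 = 2.138 / 0.01910 ≈ 112 hours

112 hours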